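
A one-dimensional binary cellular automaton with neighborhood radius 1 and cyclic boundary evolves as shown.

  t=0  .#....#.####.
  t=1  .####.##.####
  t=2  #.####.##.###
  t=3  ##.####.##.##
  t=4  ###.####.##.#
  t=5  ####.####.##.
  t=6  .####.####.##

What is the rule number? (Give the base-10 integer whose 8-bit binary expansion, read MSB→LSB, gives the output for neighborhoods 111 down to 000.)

245

  ###|#  b7=1 t=0,i=9
  ##.|#  b6=1 t=0,i=11
  #.#|#  b5=1 t=0,i=7
  #..|#  b4=1 t=0,i=2
  .##|.  b3=0 t=0,i=8
  .#.|#  b2=1 t=0,i=1
  ..#|.  b1=0 t=0,i=0
  ...|#  b0=1 t=0,i=3
  bits 11110101 = 245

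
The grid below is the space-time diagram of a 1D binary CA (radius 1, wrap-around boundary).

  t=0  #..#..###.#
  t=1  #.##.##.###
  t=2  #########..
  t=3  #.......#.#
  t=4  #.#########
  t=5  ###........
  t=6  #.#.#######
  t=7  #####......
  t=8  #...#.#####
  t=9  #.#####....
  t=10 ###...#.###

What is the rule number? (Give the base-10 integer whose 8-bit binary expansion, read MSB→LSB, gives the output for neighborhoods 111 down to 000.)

111

  ###|.  b7=0 t=0,i=7
  ##.|#  b6=1 t=0,i=0
  #.#|#  b5=1 t=0,i=9
  #..|.  b4=0 t=0,i=1
  .##|#  b3=1 t=0,i=6
  .#.|#  b2=1 t=0,i=3
  ..#|#  b1=1 t=0,i=2
  ...|#  b0=1 t=3,i=2
  bits 01101111 = 111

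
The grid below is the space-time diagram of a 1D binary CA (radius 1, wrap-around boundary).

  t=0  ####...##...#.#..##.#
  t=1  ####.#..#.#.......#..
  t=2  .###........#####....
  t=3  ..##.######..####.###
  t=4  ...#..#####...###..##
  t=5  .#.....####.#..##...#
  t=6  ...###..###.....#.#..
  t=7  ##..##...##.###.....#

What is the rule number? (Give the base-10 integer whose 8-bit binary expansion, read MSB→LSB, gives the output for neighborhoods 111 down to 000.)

193

  ### -> #   bit 7 = 1  t=0,i=0
  ##. -> #   bit 6 = 1  t=0,i=3
  #.# -> .   bit 5 = 0  t=0,i=13
  #.. -> .   bit 4 = 0  t=0,i=4
  .## -> .   bit 3 = 0  t=0,i=7
  .#. -> .   bit 2 = 0  t=0,i=12
  ..# -> .   bit 1 = 0  t=0,i=6
  ... -> #   bit 0 = 1  t=0,i=5
  bits 11000001 = 193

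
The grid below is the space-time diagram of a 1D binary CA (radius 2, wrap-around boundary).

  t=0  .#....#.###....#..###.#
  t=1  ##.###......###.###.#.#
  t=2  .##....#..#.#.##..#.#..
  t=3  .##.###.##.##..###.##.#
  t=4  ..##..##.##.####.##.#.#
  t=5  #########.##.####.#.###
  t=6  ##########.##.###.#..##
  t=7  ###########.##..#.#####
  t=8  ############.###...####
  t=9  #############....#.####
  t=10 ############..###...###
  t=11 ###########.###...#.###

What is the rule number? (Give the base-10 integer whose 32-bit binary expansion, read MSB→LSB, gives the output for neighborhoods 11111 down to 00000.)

  ##### -> #   bit 31 = 1  t=5,i=0
  ####. -> #   bit 30 = 1  t=4,i=14
  ###.# -> #   bit 29 = 1  t=0,i=20
  ###.. -> .   bit 28 = 0  t=0,i=10
  ##.## -> #   bit 27 = 1  t=1,i=2
  ##.#. -> .   bit 26 = 0  t=0,i=21
  ##..# -> #   bit 25 = 1  t=2,i=16
  ##... -> .   bit 24 = 0  t=0,i=11
  #.### -> .   bit 23 = 0  t=0,i=8
  #.##. -> .   bit 22 = 0  t=2,i=14
  #.#.# -> #   bit 21 = 1  t=0,i=22
  #.#.. -> #   bit 20 = 1  t=0,i=1
  #..## -> #   bit 19 = 1  t=0,i=17
  #..#. -> #   bit 18 = 1  t=2,i=9
  #...# -> #   bit 17 = 1  t=2,i=22
  #.... -> #   bit 16 = 1  t=0,i=3
  .#### -> #   bit 15 = 1  t=4,i=13
  .###. -> .   bit 14 = 0  t=0,i=9
  .##.# -> #   bit 13 = 1  t=3,i=2
  .##.. -> #   bit 12 = 1  t=2,i=2
  .#.## -> .   bit 11 = 0  t=0,i=7
  .#.#. -> #   bit 10 = 1  t=0,i=0
  .#..# -> #   bit 9 = 1  t=0,i=16
  .#... -> .   bit 8 = 0  t=0,i=2
  ..### -> #   bit 7 = 1  t=0,i=18
  ..##. -> #   bit 6 = 1  t=2,i=1
  ..#.# -> .   bit 5 = 0  t=0,i=6
  ..#.. -> .   bit 4 = 0  t=0,i=15
  ...## -> .   bit 3 = 0  t=1,i=11
  ...#. -> #   bit 2 = 1  t=0,i=5
  ....# -> #   bit 1 = 1  t=0,i=4
  ..... -> .   bit 0 = 0  t=1,i=8
  bits 11101010001111111011011011000110 = 3930044102

3930044102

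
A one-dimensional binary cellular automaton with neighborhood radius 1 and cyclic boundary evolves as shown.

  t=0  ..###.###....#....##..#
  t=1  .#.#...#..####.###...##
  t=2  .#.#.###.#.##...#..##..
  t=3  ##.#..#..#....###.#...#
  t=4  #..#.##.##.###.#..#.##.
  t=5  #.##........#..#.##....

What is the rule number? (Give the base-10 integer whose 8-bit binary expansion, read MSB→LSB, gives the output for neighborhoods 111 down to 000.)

135

  nb ###: next=#  (t=0,i=3, bit7=1)
  nb ##.: next=.  (t=0,i=4, bit6=0)
  nb #.#: next=.  (t=0,i=5, bit5=0)
  nb #..: next=.  (t=0,i=0, bit4=0)
  nb .##: next=.  (t=0,i=2, bit3=0)
  nb .#.: next=#  (t=0,i=13, bit2=1)
  nb ..#: next=#  (t=0,i=1, bit1=1)
  nb ...: next=#  (t=0,i=10, bit0=1)
  bits 10000111 = 135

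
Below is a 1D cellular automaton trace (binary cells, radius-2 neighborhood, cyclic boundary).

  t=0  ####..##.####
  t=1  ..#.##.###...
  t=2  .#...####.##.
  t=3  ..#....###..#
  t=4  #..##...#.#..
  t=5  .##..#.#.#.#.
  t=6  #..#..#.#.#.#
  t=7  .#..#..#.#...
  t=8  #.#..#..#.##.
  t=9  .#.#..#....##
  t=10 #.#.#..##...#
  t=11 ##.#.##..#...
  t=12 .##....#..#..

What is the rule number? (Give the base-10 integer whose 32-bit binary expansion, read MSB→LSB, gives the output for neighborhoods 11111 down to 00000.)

  nb #####: next=.  (t=0,i=0, bit31=0)
  nb ####.: next=#  (t=0,i=2, bit30=1)
  nb ###.#: next=#  (t=2,i=8, bit29=1)
  nb ###..: next=.  (t=0,i=3, bit28=0)
  nb ##.##: next=#  (t=0,i=8, bit27=1)
  nb ##.#.: next=#  (t=8,i=12, bit26=1)
  nb ##..#: next=#  (t=0,i=4, bit25=1)
  nb ##...: next=#  (t=1,i=10, bit24=1)
  nb #.###: next=#  (t=0,i=9, bit23=1)
  nb #.##.: next=.  (t=1,i=4, bit22=0)
  nb #.#.#: next=.  (t=5,i=7, bit21=0)
  nb #.#..: next=.  (t=4,i=10, bit20=0)
  nb #..##: next=#  (t=0,i=5, bit19=1)
  nb #..#.: next=.  (t=2,i=0, bit18=0)
  nb #...#: next=.  (t=2,i=3, bit17=0)
  nb #....: next=#  (t=1,i=11, bit16=1)
  nb .####: next=.  (t=0,i=10, bit15=0)
  nb .###.: next=#  (t=1,i=8, bit14=1)
  nb .##.#: next=#  (t=0,i=7, bit13=1)
  nb .##..: next=.  (t=2,i=11, bit12=0)
  nb .#.##: next=.  (t=1,i=3, bit11=0)
  nb .#.#.: next=#  (t=4,i=9, bit10=1)
  nb .#..#: next=#  (t=3,i=0, bit9=1)
  nb .#...: next=#  (t=2,i=2, bit8=1)
  nb ..###: next=.  (t=2,i=5, bit7=0)
  nb ..##.: next=.  (t=0,i=6, bit6=0)
  nb ..#.#: next=.  (t=1,i=2, bit5=0)
  nb ..#..: next=.  (t=2,i=1, bit4=0)
  nb ...##: next=.  (t=2,i=4, bit3=0)
  nb ...#.: next=#  (t=1,i=1, bit2=1)
  nb ....#: next=.  (t=1,i=0, bit1=0)
  nb .....: next=.  (t=1,i=12, bit0=0)
  bits 01101111100010010110011100000100 = 1871275780

1871275780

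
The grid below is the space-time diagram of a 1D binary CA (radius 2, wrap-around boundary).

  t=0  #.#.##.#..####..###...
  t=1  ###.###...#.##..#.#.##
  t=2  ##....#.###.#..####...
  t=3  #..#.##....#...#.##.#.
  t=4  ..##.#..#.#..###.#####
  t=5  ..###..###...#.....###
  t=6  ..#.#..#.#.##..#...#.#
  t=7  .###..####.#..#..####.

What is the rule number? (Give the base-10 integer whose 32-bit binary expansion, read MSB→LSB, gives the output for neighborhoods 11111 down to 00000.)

3563529444

  ##### -> #   bit 31 = 1  t=1,i=0
  ####. -> #   bit 30 = 1  t=0,i=12
  ###.# -> .   bit 29 = 0  t=1,i=2
  ###.. -> #   bit 28 = 1  t=0,i=13
  ##.## -> .   bit 27 = 0  t=1,i=3
  ##.#. -> #   bit 26 = 1  t=0,i=6
  ##..# -> .   bit 25 = 0  t=0,i=14
  ##... -> .   bit 24 = 0  t=0,i=19
  #.### -> .   bit 23 = 0  t=1,i=4
  #.##. -> #   bit 22 = 1  t=0,i=4
  #.#.# -> #   bit 21 = 1  t=0,i=2
  #.#.. -> .   bit 20 = 0  t=0,i=7
  #..## -> .   bit 19 = 0  t=0,i=9
  #..#. -> #   bit 18 = 1  t=1,i=15
  #...# -> #   bit 17 = 1  t=0,i=20
  #.... -> #   bit 16 = 1  t=2,i=3
  .#### -> .   bit 15 = 0  t=0,i=11
  .###. -> .   bit 14 = 0  t=0,i=17
  .##.# -> #   bit 13 = 1  t=0,i=5
  .##.. -> .   bit 12 = 0  t=1,i=13
  .#.## -> .   bit 11 = 0  t=0,i=3
  .#.#. -> #   bit 10 = 1  t=0,i=1
  .#..# -> .   bit 9 = 0  t=0,i=8
  .#... -> .   bit 8 = 0  t=3,i=12
  ..### -> #   bit 7 = 1  t=0,i=10
  ..##. -> #   bit 6 = 1  t=2,i=0
  ..#.# -> #   bit 5 = 1  t=0,i=0
  ..#.. -> .   bit 4 = 0  t=3,i=11
  ...## -> .   bit 3 = 0  t=2,i=21
  ...#. -> #   bit 2 = 1  t=0,i=21
  ....# -> .   bit 1 = 0  t=2,i=4
  ..... -> .   bit 0 = 0  t=5,i=16
  bits 11010100011001110010010011100100 = 3563529444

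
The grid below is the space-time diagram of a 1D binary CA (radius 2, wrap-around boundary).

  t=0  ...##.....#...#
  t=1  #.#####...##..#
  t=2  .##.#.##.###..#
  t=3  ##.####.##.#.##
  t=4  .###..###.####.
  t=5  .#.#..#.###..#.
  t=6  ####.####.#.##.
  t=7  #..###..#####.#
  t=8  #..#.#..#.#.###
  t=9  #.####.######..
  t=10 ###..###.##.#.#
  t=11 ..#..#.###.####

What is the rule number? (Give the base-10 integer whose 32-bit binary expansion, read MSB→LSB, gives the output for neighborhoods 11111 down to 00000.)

  #####|#  b31=1 t=1,i=4
  ####.|.  b30=0 t=1,i=5
  ###.#|#  b29=1 t=3,i=1
  ###..|#  b28=1 t=1,i=6
  ##.##|#  b27=1 t=1,i=1
  ##.#.|#  b26=1 t=2,i=3
  ##..#|.  b25=0 t=1,i=12
  ##...|#  b24=1 t=0,i=5
  #.###|#  b23=1 t=1,i=2
  #.##.|#  b22=1 t=2,i=1
  #.#.#|#  b21=1 t=2,i=4
  #.#..|#  b20=1 t=5,i=3
  #..##|.  b19=0 t=1,i=13
  #..#.|#  b18=1 t=2,i=13
  #...#|.  b17=0 t=0,i=1
  #....|#  b16=1 t=0,i=6
  .####|.  b15=0 t=1,i=3
  .###.|.  b14=0 t=2,i=10
  .##.#|.  b13=0 t=1,i=0
  .##..|#  b12=1 t=0,i=4
  .#.##|#  b11=1 t=2,i=0
  .#.#.|#  b10=1 t=5,i=2
  .#..#|.  b9=0 t=5,i=4
  .#...|#  b8=1 t=0,i=0
  ..###|#  b7=1 t=4,i=1
  ..##.|#  b6=1 t=0,i=3
  ..#.#|#  b5=1 t=2,i=14
  ..#..|#  b4=1 t=0,i=10
  ...##|#  b3=1 t=0,i=2
  ...#.|.  b2=0 t=0,i=9
  ....#|.  b1=0 t=0,i=8
  .....|.  b0=0 t=0,i=7
  bits 10111101111101010001110111111000 = 3186957816

3186957816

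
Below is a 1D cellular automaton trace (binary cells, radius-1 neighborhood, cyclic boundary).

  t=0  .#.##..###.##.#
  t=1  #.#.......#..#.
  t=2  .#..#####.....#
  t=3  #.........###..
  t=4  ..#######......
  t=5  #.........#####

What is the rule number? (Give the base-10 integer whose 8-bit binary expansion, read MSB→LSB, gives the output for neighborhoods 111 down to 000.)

33

  ###|.  b7=0 t=0,i=8
  ##.|.  b6=0 t=0,i=4
  #.#|#  b5=1 t=0,i=0
  #..|.  b4=0 t=0,i=5
  .##|.  b3=0 t=0,i=3
  .#.|.  b2=0 t=0,i=1
  ..#|.  b1=0 t=0,i=6
  ...|#  b0=1 t=1,i=4
  bits 00100001 = 33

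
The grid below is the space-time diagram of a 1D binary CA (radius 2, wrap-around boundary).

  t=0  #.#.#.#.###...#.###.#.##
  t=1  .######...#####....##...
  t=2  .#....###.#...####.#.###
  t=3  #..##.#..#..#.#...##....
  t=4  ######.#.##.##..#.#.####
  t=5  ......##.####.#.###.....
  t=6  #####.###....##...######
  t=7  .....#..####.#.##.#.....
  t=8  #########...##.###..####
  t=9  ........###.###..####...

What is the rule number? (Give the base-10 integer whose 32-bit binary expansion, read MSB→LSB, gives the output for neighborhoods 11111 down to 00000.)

  [31] ##### => .  t=1,i=3
  [30] ####. => .  t=1,i=5
  [29] ###.# => .  t=0,i=0
  [28] ###.. => #  t=0,i=10
  [27] ##.## => #  t=4,i=11
  [26] ##.#. => #  t=0,i=1
  [25] ##..# => #  t=4,i=14
  [24] ##... => #  t=0,i=11
  [23] #.### => .  t=0,i=8
  [22] #.##. => #  t=4,i=9
  [21] #.#.# => #  t=0,i=2
  [20] #.#.. => .  t=2,i=1
  [19] #..## => #  t=3,i=2
  [18] #..#. => .  t=3,i=8
  [17] #...# => #  t=0,i=12
  [16] #.... => #  t=1,i=16
  [15] .#### => .  t=1,i=2
  [14] .###. => .  t=0,i=9
  [13] .##.# => #  t=3,i=4
  [12] .##.. => .  t=1,i=20
  [11] .#.## => .  t=0,i=7
  [10] .#.#. => #  t=0,i=3
  [9] .#..# => #  t=3,i=1
  [8] .#... => .  t=2,i=2
  [7] ..### => #  t=1,i=1
  [6] ..##. => #  t=1,i=19
  [5] ..#.# => #  t=0,i=14
  [4] ..#.. => #  t=3,i=0
  [3] ...## => .  t=1,i=0
  [2] ...#. => #  t=0,i=13
  [1] ....# => #  t=1,i=17
  [0] ..... => #  t=5,i=0
  bits 00011111011010110010011011110111 = 527116023

527116023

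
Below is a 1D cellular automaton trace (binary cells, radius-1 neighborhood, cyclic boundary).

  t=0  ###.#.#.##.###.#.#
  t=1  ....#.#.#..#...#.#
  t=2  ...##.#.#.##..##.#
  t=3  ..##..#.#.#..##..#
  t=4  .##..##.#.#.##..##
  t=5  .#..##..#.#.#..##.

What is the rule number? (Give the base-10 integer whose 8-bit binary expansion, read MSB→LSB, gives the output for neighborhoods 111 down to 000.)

14

  ### -> .   bit 7 = 0  t=0,i=0
  ##. -> .   bit 6 = 0  t=0,i=2
  #.# -> .   bit 5 = 0  t=0,i=3
  #.. -> .   bit 4 = 0  t=1,i=0
  .## -> #   bit 3 = 1  t=0,i=8
  .#. -> #   bit 2 = 1  t=0,i=4
  ..# -> #   bit 1 = 1  t=1,i=3
  ... -> .   bit 0 = 0  t=1,i=1
  bits 00001110 = 14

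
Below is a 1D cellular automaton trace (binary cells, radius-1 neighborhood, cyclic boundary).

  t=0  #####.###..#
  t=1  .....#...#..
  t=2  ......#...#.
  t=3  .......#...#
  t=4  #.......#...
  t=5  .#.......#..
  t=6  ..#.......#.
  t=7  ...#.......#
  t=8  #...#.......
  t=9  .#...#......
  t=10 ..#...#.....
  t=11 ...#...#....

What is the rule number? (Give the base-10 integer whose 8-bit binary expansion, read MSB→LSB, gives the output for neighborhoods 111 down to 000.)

  ###|.  b7=0 t=0,i=0
  ##.|.  b6=0 t=0,i=4
  #.#|#  b5=1 t=0,i=5
  #..|#  b4=1 t=0,i=9
  .##|.  b3=0 t=0,i=6
  .#.|.  b2=0 t=1,i=5
  ..#|.  b1=0 t=0,i=10
  ...|.  b0=0 t=1,i=0
  bits 00110000 = 48

48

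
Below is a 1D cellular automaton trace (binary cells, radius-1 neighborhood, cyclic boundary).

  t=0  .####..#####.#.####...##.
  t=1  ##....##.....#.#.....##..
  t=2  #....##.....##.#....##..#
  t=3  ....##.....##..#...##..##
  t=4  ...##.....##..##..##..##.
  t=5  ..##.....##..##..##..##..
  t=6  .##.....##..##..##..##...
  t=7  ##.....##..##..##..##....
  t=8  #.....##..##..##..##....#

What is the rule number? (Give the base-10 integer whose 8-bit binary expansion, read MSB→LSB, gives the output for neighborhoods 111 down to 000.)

14

  ###|.  b7=0 t=0,i=2
  ##.|.  b6=0 t=0,i=4
  #.#|.  b5=0 t=0,i=12
  #..|.  b4=0 t=0,i=5
  .##|#  b3=1 t=0,i=1
  .#.|#  b2=1 t=0,i=13
  ..#|#  b1=1 t=0,i=0
  ...|.  b0=0 t=0,i=20
  bits 00001110 = 14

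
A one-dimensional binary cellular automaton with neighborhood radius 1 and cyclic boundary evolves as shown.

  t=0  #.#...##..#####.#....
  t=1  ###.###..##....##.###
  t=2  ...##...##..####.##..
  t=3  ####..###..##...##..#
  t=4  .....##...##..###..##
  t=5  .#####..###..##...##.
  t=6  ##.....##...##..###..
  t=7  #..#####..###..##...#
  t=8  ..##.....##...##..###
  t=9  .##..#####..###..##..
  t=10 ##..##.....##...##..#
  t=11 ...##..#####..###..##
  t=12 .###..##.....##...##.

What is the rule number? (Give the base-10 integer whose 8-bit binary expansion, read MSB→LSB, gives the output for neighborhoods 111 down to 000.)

  nb ###: next=.  (t=0,i=11, bit7=0)
  nb ##.: next=.  (t=0,i=7, bit6=0)
  nb #.#: next=#  (t=0,i=1, bit5=1)
  nb #..: next=.  (t=0,i=3, bit4=0)
  nb .##: next=#  (t=0,i=6, bit3=1)
  nb .#.: next=#  (t=0,i=0, bit2=1)
  nb ..#: next=#  (t=0,i=5, bit1=1)
  nb ...: next=#  (t=0,i=4, bit0=1)
  bits 00101111 = 47

47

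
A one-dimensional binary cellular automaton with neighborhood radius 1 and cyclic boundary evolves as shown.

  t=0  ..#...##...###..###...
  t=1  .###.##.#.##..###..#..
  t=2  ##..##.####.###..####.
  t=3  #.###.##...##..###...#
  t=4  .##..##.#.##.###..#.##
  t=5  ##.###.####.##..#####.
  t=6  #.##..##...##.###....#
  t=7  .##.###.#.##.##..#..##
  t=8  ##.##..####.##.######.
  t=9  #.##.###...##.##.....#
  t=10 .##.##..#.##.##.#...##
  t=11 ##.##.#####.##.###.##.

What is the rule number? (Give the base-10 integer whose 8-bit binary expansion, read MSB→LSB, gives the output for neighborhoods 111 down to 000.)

62

  [7] ### => .  t=0,i=12
  [6] ##. => .  t=0,i=7
  [5] #.# => #  t=1,i=4
  [4] #.. => #  t=0,i=3
  [3] .## => #  t=0,i=6
  [2] .#. => #  t=0,i=2
  [1] ..# => #  t=0,i=1
  [0] ... => .  t=0,i=0
  bits 00111110 = 62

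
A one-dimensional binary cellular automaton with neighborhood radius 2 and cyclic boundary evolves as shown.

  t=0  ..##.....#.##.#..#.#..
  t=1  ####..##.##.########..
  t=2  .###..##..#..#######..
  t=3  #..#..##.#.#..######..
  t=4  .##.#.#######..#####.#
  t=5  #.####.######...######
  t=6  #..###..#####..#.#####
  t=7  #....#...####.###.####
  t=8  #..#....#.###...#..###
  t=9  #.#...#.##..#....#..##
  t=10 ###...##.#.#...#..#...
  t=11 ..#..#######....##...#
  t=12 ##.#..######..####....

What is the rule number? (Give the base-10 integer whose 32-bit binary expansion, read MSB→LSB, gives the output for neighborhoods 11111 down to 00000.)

  nb #####: next=#  (t=1,i=14, bit31=1)
  nb ####.: next=#  (t=1,i=2, bit30=1)
  nb ###.#: next=#  (t=4,i=19, bit29=1)
  nb ###..: next=#  (t=1,i=3, bit28=1)
  nb ##.##: next=.  (t=1,i=8, bit27=0)
  nb ##.#.: next=#  (t=0,i=13, bit26=1)
  nb ##..#: next=.  (t=1,i=4, bit25=0)
  nb ##...: next=.  (t=0,i=4, bit24=0)
  nb #.###: next=.  (t=1,i=12, bit23=0)
  nb #.##.: next=.  (t=0,i=11, bit22=0)
  nb #.#.#: next=#  (t=3,i=9, bit21=1)
  nb #.#..: next=#  (t=0,i=14, bit20=1)
  nb #..##: next=.  (t=1,i=5, bit19=0)
  nb #..#.: next=#  (t=0,i=16, bit18=1)
  nb #...#: next=.  (t=2,i=21, bit17=0)
  nb #....: next=.  (t=0,i=5, bit16=0)
  nb .####: next=#  (t=1,i=1, bit15=1)
  nb .###.: next=.  (t=2,i=2, bit14=0)
  nb .##.#: next=#  (t=0,i=12, bit13=1)
  nb .##..: next=#  (t=0,i=3, bit12=1)
  nb .#.##: next=#  (t=0,i=10, bit11=1)
  nb .#.#.: next=#  (t=0,i=18, bit10=1)
  nb .#..#: next=#  (t=0,i=15, bit9=1)
  nb .#...: next=.  (t=0,i=20, bit8=0)
  nb ..###: next=.  (t=1,i=0, bit7=0)
  nb ..##.: next=#  (t=0,i=2, bit6=1)
  nb ..#.#: next=#  (t=0,i=9, bit5=1)
  nb ..#..: next=.  (t=2,i=10, bit4=0)
  nb ...##: next=#  (t=0,i=1, bit3=1)
  nb ...#.: next=.  (t=0,i=8, bit2=0)
  nb ....#: next=#  (t=0,i=0, bit1=1)
  nb .....: next=#  (t=0,i=6, bit0=1)
  bits 11110100001101001011111001101011 = 4097097323

4097097323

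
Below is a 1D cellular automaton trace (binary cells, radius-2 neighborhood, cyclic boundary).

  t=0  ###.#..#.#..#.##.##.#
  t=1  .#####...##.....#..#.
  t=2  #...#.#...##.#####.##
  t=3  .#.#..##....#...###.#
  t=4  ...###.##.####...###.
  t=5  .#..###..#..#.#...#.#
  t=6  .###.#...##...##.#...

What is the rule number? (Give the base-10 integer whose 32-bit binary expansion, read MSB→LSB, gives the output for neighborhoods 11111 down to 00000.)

  ##### -> .   bit 31 = 0  t=1,i=3
  ####. -> #   bit 30 = 1  t=0,i=1
  ###.# -> #   bit 29 = 1  t=0,i=2
  ###.. -> .   bit 28 = 0  t=1,i=5
  ##.## -> #   bit 27 = 1  t=0,i=16
  ##.#. -> #   bit 26 = 1  t=0,i=3
  ##..# -> .   bit 25 = 0  t=5,i=7
  ##... -> #   bit 24 = 1  t=1,i=6
  #.### -> .   bit 23 = 0  t=0,i=20
  #.##. -> .   bit 22 = 0  t=0,i=14
  #.#.# -> .   bit 21 = 0  t=3,i=1
  #.#.. -> #   bit 20 = 1  t=0,i=4
  #..## -> #   bit 19 = 1  t=1,i=0
  #..#. -> .   bit 18 = 0  t=0,i=6
  #...# -> .   bit 17 = 0  t=1,i=7
  #.... -> .   bit 16 = 0  t=1,i=12
  .#### -> .   bit 15 = 0  t=0,i=0
  .###. -> #   bit 14 = 1  t=2,i=20
  .##.# -> .   bit 13 = 0  t=0,i=15
  .##.. -> #   bit 12 = 1  t=1,i=10
  .#.## -> .   bit 11 = 0  t=0,i=13
  .#.#. -> .   bit 10 = 0  t=0,i=8
  .#..# -> #   bit 9 = 1  t=0,i=5
  .#... -> #   bit 8 = 1  t=2,i=7
  ..### -> .   bit 7 = 0  t=1,i=1
  ..##. -> .   bit 6 = 0  t=1,i=9
  ..#.# -> .   bit 5 = 0  t=0,i=7
  ..#.. -> #   bit 4 = 1  t=1,i=16
  ...## -> .   bit 3 = 0  t=1,i=8
  ...#. -> #   bit 2 = 1  t=1,i=15
  ....# -> #   bit 1 = 1  t=1,i=14
  ..... -> #   bit 0 = 1  t=1,i=13
  bits 01101101000110000101001100010111 = 1830310679

1830310679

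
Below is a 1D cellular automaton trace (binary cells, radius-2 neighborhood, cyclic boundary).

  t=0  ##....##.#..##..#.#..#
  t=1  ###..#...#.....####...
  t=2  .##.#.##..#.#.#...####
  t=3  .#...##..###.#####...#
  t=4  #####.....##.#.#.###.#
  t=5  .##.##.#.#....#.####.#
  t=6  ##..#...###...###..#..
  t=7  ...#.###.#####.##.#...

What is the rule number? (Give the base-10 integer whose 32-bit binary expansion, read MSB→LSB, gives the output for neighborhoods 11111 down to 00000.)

  [31] ##### => #  t=3,i=15
  [30] ####. => .  t=1,i=17
  [29] ###.# => #  t=2,i=21
  [28] ###.. => #  t=0,i=1
  [27] ##.## => .  t=2,i=0
  [26] ##.#. => .  t=0,i=8
  [25] ##..# => .  t=0,i=14
  [24] ##... => #  t=0,i=2
  [23] #.### => #  t=3,i=13
  [22] #.##. => #  t=2,i=1
  [21] #.#.# => .  t=2,i=4
  [20] #.#.. => #  t=0,i=9
  [19] #..## => .  t=0,i=11
  [18] #..#. => #  t=0,i=15
  [17] #...# => #  t=1,i=7
  [16] #.... => .  t=0,i=3
  [15] .#### => .  t=1,i=16
  [14] .###. => #  t=0,i=0
  [13] .##.# => .  t=0,i=7
  [12] .##.. => .  t=0,i=13
  [11] .#.## => #  t=2,i=5
  [10] .#.#. => #  t=0,i=17
  [9] .#..# => .  t=0,i=10
  [8] .#... => #  t=1,i=6
  [7] ..### => .  t=0,i=21
  [6] ..##. => .  t=0,i=6
  [5] ..#.# => #  t=0,i=16
  [4] ..#.. => .  t=1,i=5
  [3] ...## => #  t=0,i=5
  [2] ...#. => .  t=1,i=8
  [1] ....# => .  t=0,i=4
  [0] ..... => #  t=1,i=12
  bits 10110001110101100100110100101001 = 2983611689

2983611689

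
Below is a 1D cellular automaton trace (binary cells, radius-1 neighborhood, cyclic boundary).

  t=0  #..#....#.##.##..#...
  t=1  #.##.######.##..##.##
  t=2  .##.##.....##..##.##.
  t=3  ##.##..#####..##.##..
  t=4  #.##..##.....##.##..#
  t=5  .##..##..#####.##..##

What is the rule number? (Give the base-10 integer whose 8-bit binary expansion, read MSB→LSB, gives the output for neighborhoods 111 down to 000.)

47

  [7] ### => .  t=1,i=6
  [6] ##. => .  t=0,i=11
  [5] #.# => #  t=0,i=9
  [4] #.. => .  t=0,i=1
  [3] .## => #  t=0,i=10
  [2] .#. => #  t=0,i=0
  [1] ..# => #  t=0,i=2
  [0] ... => #  t=0,i=5
  bits 00101111 = 47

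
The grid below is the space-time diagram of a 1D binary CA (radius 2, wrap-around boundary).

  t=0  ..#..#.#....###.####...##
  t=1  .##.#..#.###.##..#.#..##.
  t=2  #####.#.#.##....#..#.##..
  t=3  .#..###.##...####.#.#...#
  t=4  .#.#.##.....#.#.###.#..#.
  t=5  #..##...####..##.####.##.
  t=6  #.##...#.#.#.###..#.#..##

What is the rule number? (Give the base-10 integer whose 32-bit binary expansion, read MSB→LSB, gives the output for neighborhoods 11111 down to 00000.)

876472415

  [31] ##### => .  t=2,i=2
  [30] ####. => .  t=0,i=18
  [29] ###.# => #  t=0,i=14
  [28] ###.. => #  t=0,i=19
  [27] ##.## => .  t=0,i=15
  [26] ##.#. => #  t=1,i=3
  [25] ##..# => .  t=0,i=0
  [24] ##... => .  t=0,i=20
  [23] #.### => .  t=0,i=16
  [22] #.##. => .  t=1,i=13
  [21] #.#.# => #  t=2,i=6
  [20] #.#.. => #  t=0,i=7
  [19] #..## => #  t=1,i=0
  [18] #..#. => #  t=0,i=1
  [17] #...# => .  t=0,i=21
  [16] #.... => #  t=0,i=9
  [15] .#### => #  t=0,i=17
  [14] .###. => #  t=0,i=13
  [13] .##.# => #  t=1,i=2
  [12] .##.. => .  t=0,i=24
  [11] .#.## => #  t=1,i=8
  [10] .#.#. => .  t=0,i=6
  [9] .#..# => .  t=0,i=3
  [8] .#... => .  t=0,i=8
  [7] ..### => .  t=0,i=12
  [6] ..##. => #  t=0,i=23
  [5] ..#.# => .  t=0,i=5
  [4] ..#.. => #  t=0,i=2
  [3] ...## => #  t=0,i=11
  [2] ...#. => #  t=2,i=15
  [1] ....# => #  t=0,i=10
  [0] ..... => #  t=4,i=9
  bits 00110100001111011110100001011111 = 876472415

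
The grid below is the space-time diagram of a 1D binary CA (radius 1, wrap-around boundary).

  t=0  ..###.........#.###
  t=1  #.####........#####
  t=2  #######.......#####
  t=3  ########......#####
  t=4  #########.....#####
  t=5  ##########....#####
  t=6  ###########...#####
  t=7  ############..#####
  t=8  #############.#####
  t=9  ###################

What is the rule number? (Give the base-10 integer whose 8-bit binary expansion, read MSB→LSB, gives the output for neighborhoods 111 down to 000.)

  ### -> #   bit 7 = 1  t=0,i=3
  ##. -> #   bit 6 = 1  t=0,i=4
  #.# -> #   bit 5 = 1  t=0,i=15
  #.. -> #   bit 4 = 1  t=0,i=0
  .## -> #   bit 3 = 1  t=0,i=2
  .#. -> #   bit 2 = 1  t=0,i=14
  ..# -> .   bit 1 = 0  t=0,i=1
  ... -> .   bit 0 = 0  t=0,i=6
  bits 11111100 = 252

252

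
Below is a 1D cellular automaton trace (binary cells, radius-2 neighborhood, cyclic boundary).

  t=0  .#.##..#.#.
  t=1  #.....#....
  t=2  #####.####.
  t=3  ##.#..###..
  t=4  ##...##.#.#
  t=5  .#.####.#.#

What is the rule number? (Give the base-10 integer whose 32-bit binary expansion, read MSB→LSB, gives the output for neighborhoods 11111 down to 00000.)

  ##### -> .   bit 31 = 0  t=2,i=2
  ####. -> #   bit 30 = 1  t=2,i=3
  ###.# -> .   bit 29 = 0  t=2,i=4
  ###.. -> #   bit 28 = 1  t=3,i=8
  ##.## -> .   bit 27 = 0  t=2,i=5
  ##.#. -> .   bit 26 = 0  t=3,i=2
  ##..# -> .   bit 25 = 0  t=0,i=5
  ##... -> .   bit 24 = 0  t=4,i=2
  #.### -> #   bit 23 = 1  t=2,i=0
  #.##. -> .   bit 22 = 0  t=0,i=3
  #.#.# -> #   bit 21 = 1  t=4,i=8
  #.#.. -> .   bit 20 = 0  t=0,i=9
  #..## -> #   bit 19 = 1  t=3,i=5
  #..#. -> #   bit 18 = 1  t=0,i=0
  #...# -> #   bit 17 = 1  t=4,i=3
  #.... -> #   bit 16 = 1  t=1,i=2
  .#### -> #   bit 15 = 1  t=2,i=1
  .###. -> .   bit 14 = 0  t=3,i=7
  .##.# -> #   bit 13 = 1  t=3,i=1
  .##.. -> .   bit 12 = 0  t=0,i=4
  .#.## -> .   bit 11 = 0  t=0,i=2
  .#.#. -> .   bit 10 = 0  t=0,i=8
  .#..# -> .   bit 9 = 0  t=0,i=10
  .#... -> #   bit 8 = 1  t=1,i=1
  ..### -> #   bit 7 = 1  t=3,i=6
  ..##. -> #   bit 6 = 1  t=3,i=0
  ..#.# -> .   bit 5 = 0  t=0,i=1
  ..#.. -> #   bit 4 = 1  t=1,i=0
  ...## -> #   bit 3 = 1  t=4,i=4
  ...#. -> .   bit 2 = 0  t=1,i=5
  ....# -> #   bit 1 = 1  t=1,i=4
  ..... -> #   bit 0 = 1  t=1,i=3
  bits 01010000101011111010000111011011 = 1353687515

1353687515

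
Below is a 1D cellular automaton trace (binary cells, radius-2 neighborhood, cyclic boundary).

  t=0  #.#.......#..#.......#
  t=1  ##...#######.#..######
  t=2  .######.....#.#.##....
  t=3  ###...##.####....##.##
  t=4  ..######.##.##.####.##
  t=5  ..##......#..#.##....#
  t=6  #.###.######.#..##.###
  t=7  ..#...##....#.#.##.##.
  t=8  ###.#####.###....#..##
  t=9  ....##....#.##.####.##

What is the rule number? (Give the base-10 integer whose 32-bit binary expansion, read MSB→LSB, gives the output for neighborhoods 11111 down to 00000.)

  nb #####: next=.  (t=1,i=7, bit31=0)
  nb ####.: next=.  (t=1,i=0, bit30=0)
  nb ###.#: next=.  (t=1,i=11, bit29=0)
  nb ###..: next=#  (t=1,i=1, bit28=1)
  nb ##.##: next=.  (t=3,i=8, bit27=0)
  nb ##.#.: next=#  (t=0,i=1, bit26=1)
  nb ##..#: next=.  (t=4,i=0, bit25=0)
  nb ##...: next=#  (t=1,i=2, bit24=1)
  nb #.###: next=#  (t=3,i=9, bit23=1)
  nb #.##.: next=.  (t=2,i=16, bit22=0)
  nb #.#.#: next=.  (t=2,i=14, bit21=0)
  nb #.#..: next=.  (t=0,i=2, bit20=0)
  nb #..##: next=.  (t=1,i=15, bit19=0)
  nb #..#.: next=.  (t=0,i=12, bit18=0)
  nb #...#: next=#  (t=1,i=3, bit17=1)
  nb #....: next=.  (t=0,i=4, bit16=0)
  nb .####: next=#  (t=1,i=6, bit15=1)
  nb .###.: next=.  (t=6,i=3, bit14=0)
  nb .##.#: next=#  (t=0,i=0, bit13=1)
  nb .##..: next=#  (t=2,i=17, bit12=1)
  nb .#.##: next=.  (t=2,i=15, bit11=0)
  nb .#.#.: next=.  (t=2,i=13, bit10=0)
  nb .#..#: next=#  (t=0,i=11, bit9=1)
  nb .#...: next=.  (t=0,i=3, bit8=0)
  nb ..###: next=#  (t=1,i=5, bit7=1)
  nb ..##.: next=#  (t=0,i=21, bit6=1)
  nb ..#.#: next=#  (t=2,i=12, bit5=1)
  nb ..#..: next=#  (t=0,i=10, bit4=1)
  nb ...##: next=#  (t=0,i=20, bit3=1)
  nb ...#.: next=#  (t=0,i=9, bit2=1)
  nb ....#: next=#  (t=0,i=8, bit1=1)
  nb .....: next=#  (t=0,i=5, bit0=1)
  bits 00010101100000101011001011111111 = 360887039

360887039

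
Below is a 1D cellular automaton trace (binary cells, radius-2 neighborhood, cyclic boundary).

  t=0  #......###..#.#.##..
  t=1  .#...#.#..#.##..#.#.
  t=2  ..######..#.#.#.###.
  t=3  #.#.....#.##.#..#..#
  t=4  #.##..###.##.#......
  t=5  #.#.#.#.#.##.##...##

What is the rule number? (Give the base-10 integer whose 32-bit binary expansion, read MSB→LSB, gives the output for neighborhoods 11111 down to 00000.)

  nb #####: next=.  (t=2,i=4, bit31=0)
  nb ####.: next=.  (t=2,i=6, bit30=0)
  nb ###.#: next=#  (t=4,i=8, bit29=1)
  nb ###..: next=.  (t=0,i=9, bit28=0)
  nb ##.##: next=.  (t=4,i=9, bit27=0)
  nb ##.#.: next=.  (t=3,i=1, bit26=0)
  nb ##..#: next=#  (t=0,i=10, bit25=1)
  nb ##...: next=#  (t=2,i=19, bit24=1)
  nb #.###: next=#  (t=2,i=16, bit23=1)
  nb #.##.: next=#  (t=0,i=16, bit22=1)
  nb #.#.#: next=.  (t=0,i=14, bit21=0)
  nb #.#..: next=#  (t=1,i=7, bit20=1)
  nb #..##: next=.  (t=3,i=18, bit19=0)
  nb #..#.: next=.  (t=0,i=11, bit18=0)
  nb #...#: next=#  (t=1,i=3, bit17=1)
  nb #....: next=.  (t=0,i=2, bit16=0)
  nb .####: next=.  (t=2,i=3, bit15=0)
  nb .###.: next=.  (t=0,i=8, bit14=0)
  nb .##.#: next=#  (t=3,i=0, bit13=1)
  nb .##..: next=.  (t=0,i=17, bit12=0)
  nb .#.##: next=.  (t=0,i=15, bit11=0)
  nb .#.#.: next=#  (t=0,i=13, bit10=1)
  nb .#..#: next=.  (t=1,i=8, bit9=0)
  nb .#...: next=#  (t=0,i=1, bit8=1)
  nb ..###: next=#  (t=0,i=7, bit7=1)
  nb ..##.: next=.  (t=3,i=19, bit6=0)
  nb ..#.#: next=#  (t=0,i=12, bit5=1)
  nb ..#..: next=.  (t=0,i=0, bit4=0)
  nb ...##: next=.  (t=0,i=6, bit3=0)
  nb ...#.: next=#  (t=1,i=4, bit2=1)
  nb ....#: next=#  (t=0,i=5, bit1=1)
  nb .....: next=.  (t=0,i=3, bit0=0)
  bits 00100011110100100010010110100110 = 600974758

600974758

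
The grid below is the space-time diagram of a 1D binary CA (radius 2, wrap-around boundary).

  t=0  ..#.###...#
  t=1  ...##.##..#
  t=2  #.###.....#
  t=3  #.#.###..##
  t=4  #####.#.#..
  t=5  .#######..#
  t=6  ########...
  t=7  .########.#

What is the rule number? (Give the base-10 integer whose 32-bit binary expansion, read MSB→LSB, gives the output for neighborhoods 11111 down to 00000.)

4121537880

  ##### -> #   bit 31 = 1  t=4,i=2
  ####. -> #   bit 30 = 1  t=4,i=3
  ###.# -> #   bit 29 = 1  t=3,i=0
  ###.. -> #   bit 28 = 1  t=0,i=6
  ##.## -> .   bit 27 = 0  t=1,i=5
  ##.#. -> #   bit 26 = 1  t=3,i=1
  ##..# -> .   bit 25 = 0  t=1,i=8
  ##... -> #   bit 24 = 1  t=0,i=7
  #.### -> #   bit 23 = 1  t=0,i=4
  #.##. -> .   bit 22 = 0  t=1,i=6
  #.#.# -> #   bit 21 = 1  t=3,i=2
  #.#.. -> .   bit 20 = 0  t=4,i=8
  #..## -> #   bit 19 = 1  t=3,i=8
  #..#. -> .   bit 18 = 0  t=0,i=1
  #...# -> .   bit 17 = 0  t=0,i=8
  #.... -> #   bit 16 = 1  t=2,i=6
  .#### -> #   bit 15 = 1  t=4,i=1
  .###. -> .   bit 14 = 0  t=0,i=5
  .##.# -> #   bit 13 = 1  t=1,i=4
  .##.. -> .   bit 12 = 0  t=1,i=7
  .#.## -> #   bit 11 = 1  t=0,i=3
  .#.#. -> #   bit 10 = 1  t=4,i=7
  .#..# -> .   bit 9 = 0  t=0,i=0
  .#... -> #   bit 8 = 1  t=1,i=0
  ..### -> .   bit 7 = 0  t=3,i=9
  ..##. -> #   bit 6 = 1  t=1,i=3
  ..#.# -> .   bit 5 = 0  t=0,i=2
  ..#.. -> #   bit 4 = 1  t=0,i=10
  ...## -> #   bit 3 = 1  t=1,i=2
  ...#. -> .   bit 2 = 0  t=0,i=9
  ....# -> .   bit 1 = 0  t=2,i=8
  ..... -> .   bit 0 = 0  t=2,i=7
  bits 11110101101010011010110101011000 = 4121537880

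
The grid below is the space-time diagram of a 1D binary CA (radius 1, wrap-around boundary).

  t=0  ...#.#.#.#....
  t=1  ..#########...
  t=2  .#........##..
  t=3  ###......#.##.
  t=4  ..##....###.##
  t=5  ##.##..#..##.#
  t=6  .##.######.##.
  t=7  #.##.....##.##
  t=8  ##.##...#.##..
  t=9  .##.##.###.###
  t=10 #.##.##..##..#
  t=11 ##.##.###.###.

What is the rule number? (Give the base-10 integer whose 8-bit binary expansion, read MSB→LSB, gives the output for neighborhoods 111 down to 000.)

118

  nb ###: next=.  (t=1,i=3, bit7=0)
  nb ##.: next=#  (t=1,i=10, bit6=1)
  nb #.#: next=#  (t=0,i=4, bit5=1)
  nb #..: next=#  (t=0,i=10, bit4=1)
  nb .##: next=.  (t=1,i=2, bit3=0)
  nb .#.: next=#  (t=0,i=3, bit2=1)
  nb ..#: next=#  (t=0,i=2, bit1=1)
  nb ...: next=.  (t=0,i=0, bit0=0)
  bits 01110110 = 118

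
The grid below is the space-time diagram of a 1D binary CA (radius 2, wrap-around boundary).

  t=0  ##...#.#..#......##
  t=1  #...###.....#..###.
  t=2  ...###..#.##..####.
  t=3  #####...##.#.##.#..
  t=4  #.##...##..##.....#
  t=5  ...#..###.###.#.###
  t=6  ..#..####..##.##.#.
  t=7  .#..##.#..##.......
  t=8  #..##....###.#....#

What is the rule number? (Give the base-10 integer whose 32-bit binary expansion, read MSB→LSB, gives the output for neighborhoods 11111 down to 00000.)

3760807150

  #####|#  b31=1 t=3,i=2
  ####.|#  b30=1 t=0,i=0
  ###.#|#  b29=1 t=1,i=17
  ###..|.  b28=0 t=0,i=1
  ##.##|.  b27=0 t=4,i=1
  ##.#.|.  b26=0 t=1,i=18
  ##..#|.  b25=0 t=2,i=6
  ##...|.  b24=0 t=0,i=2
  #.###|.  b23=0 t=5,i=10
  #.##.|.  b22=0 t=2,i=10
  #.#.#|#  b21=1 t=3,i=11
  #.#..|.  b20=0 t=0,i=7
  #..##|#  b19=1 t=1,i=14
  #..#.|.  b18=0 t=0,i=9
  #...#|.  b17=0 t=0,i=3
  #....|#  b16=1 t=0,i=12
  .####|.  b15=0 t=0,i=18
  .###.|#  b14=1 t=1,i=5
  .##.#|.  b13=0 t=3,i=9
  .##..|#  b12=1 t=2,i=11
  .#.##|#  b11=1 t=2,i=9
  .#.#.|#  b10=1 t=0,i=6
  .#..#|.  b9=0 t=0,i=8
  .#...|.  b8=0 t=0,i=11
  ..###|#  b7=1 t=0,i=17
  ..##.|#  b6=1 t=3,i=8
  ..#.#|#  b5=1 t=0,i=5
  ..#..|.  b4=0 t=0,i=10
  ...##|#  b3=1 t=0,i=16
  ...#.|#  b2=1 t=0,i=4
  ....#|#  b1=1 t=0,i=15
  .....|.  b0=0 t=0,i=13
  bits 11100000001010010101110011101110 = 3760807150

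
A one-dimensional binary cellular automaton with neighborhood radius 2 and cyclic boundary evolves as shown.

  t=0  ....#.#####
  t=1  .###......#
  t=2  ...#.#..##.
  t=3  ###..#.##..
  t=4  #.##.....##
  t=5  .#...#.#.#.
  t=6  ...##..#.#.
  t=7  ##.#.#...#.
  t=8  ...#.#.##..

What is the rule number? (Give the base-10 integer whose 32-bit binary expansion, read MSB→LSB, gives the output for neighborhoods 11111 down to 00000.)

440074438

  nb #####: next=.  (t=0,i=8, bit31=0)
  nb ####.: next=.  (t=0,i=9, bit30=0)
  nb ###.#: next=.  (t=4,i=0, bit29=0)
  nb ###..: next=#  (t=0,i=10, bit28=1)
  nb ##.##: next=#  (t=4,i=1, bit27=1)
  nb ##.#.: next=.  (t=7,i=2, bit26=0)
  nb ##..#: next=#  (t=3,i=3, bit25=1)
  nb ##...: next=.  (t=0,i=0, bit24=0)
  nb #.###: next=.  (t=0,i=6, bit23=0)
  nb #.##.: next=.  (t=3,i=7, bit22=0)
  nb #.#.#: next=#  (t=5,i=7, bit21=1)
  nb #.#..: next=#  (t=2,i=5, bit20=1)
  nb #..##: next=#  (t=2,i=7, bit19=1)
  nb #..#.: next=.  (t=3,i=4, bit18=0)
  nb #...#: next=#  (t=5,i=3, bit17=1)
  nb #....: next=#  (t=0,i=1, bit16=1)
  nb .####: next=.  (t=0,i=7, bit15=0)
  nb .###.: next=.  (t=1,i=2, bit14=0)
  nb .##.#: next=.  (t=7,i=1, bit13=0)
  nb .##..: next=.  (t=2,i=9, bit12=0)
  nb .#.##: next=.  (t=0,i=5, bit11=0)
  nb .#.#.: next=.  (t=2,i=4, bit10=0)
  nb .#..#: next=.  (t=2,i=6, bit9=0)
  nb .#...: next=.  (t=5,i=2, bit8=0)
  nb ..###: next=#  (t=3,i=0, bit7=1)
  nb ..##.: next=#  (t=2,i=8, bit6=1)
  nb ..#.#: next=.  (t=0,i=4, bit5=0)
  nb ..#..: next=.  (t=5,i=1, bit4=0)
  nb ...##: next=.  (t=4,i=8, bit3=0)
  nb ...#.: next=#  (t=0,i=3, bit2=1)
  nb ....#: next=#  (t=0,i=2, bit1=1)
  nb .....: next=.  (t=1,i=6, bit0=0)
  bits 00011010001110110000000011000110 = 440074438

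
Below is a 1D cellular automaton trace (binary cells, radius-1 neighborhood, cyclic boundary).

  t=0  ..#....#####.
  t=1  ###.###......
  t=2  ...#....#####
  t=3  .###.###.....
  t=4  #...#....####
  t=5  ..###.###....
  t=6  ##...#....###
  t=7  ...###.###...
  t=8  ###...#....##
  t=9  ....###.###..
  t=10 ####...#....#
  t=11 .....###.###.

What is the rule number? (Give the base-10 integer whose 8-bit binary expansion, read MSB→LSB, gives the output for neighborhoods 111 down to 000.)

  ### -> .   bit 7 = 0  t=0,i=8
  ##. -> .   bit 6 = 0  t=0,i=11
  #.# -> #   bit 5 = 1  t=1,i=3
  #.. -> .   bit 4 = 0  t=0,i=3
  .## -> .   bit 3 = 0  t=0,i=7
  .#. -> #   bit 2 = 1  t=0,i=2
  ..# -> #   bit 1 = 1  t=0,i=1
  ... -> #   bit 0 = 1  t=0,i=0
  bits 00100111 = 39

39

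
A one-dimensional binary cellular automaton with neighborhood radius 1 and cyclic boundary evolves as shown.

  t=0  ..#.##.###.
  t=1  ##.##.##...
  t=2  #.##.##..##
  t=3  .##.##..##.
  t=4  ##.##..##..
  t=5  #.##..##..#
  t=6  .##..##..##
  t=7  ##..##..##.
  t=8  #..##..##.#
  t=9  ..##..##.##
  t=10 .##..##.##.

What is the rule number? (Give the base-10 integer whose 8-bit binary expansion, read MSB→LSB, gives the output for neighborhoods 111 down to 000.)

  ### -> .   bit 7 = 0  t=0,i=8
  ##. -> .   bit 6 = 0  t=0,i=5
  #.# -> #   bit 5 = 1  t=0,i=3
  #.. -> .   bit 4 = 0  t=0,i=10
  .## -> #   bit 3 = 1  t=0,i=4
  .#. -> .   bit 2 = 0  t=0,i=2
  ..# -> #   bit 1 = 1  t=0,i=1
  ... -> #   bit 0 = 1  t=0,i=0
  bits 00101011 = 43

43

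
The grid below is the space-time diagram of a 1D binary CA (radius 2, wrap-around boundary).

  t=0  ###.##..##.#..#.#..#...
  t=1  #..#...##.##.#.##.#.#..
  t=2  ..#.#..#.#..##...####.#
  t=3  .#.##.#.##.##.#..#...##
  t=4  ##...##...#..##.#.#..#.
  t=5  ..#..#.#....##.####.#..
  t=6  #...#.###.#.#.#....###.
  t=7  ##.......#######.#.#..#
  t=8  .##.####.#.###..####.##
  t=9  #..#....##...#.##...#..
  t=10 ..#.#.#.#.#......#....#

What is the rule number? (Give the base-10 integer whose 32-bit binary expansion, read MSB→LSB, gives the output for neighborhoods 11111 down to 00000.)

2637956547

  [31] ##### => #  t=7,i=11
  [30] ####. => .  t=2,i=19
  [29] ###.# => .  t=0,i=2
  [28] ###.. => #  t=7,i=1
  [27] ##.## => #  t=0,i=3
  [26] ##.#. => #  t=0,i=10
  [25] ##..# => .  t=0,i=6
  [24] ##... => #  t=2,i=14
  [23] #.### => .  t=5,i=15
  [22] #.##. => .  t=0,i=4
  [21] #.#.# => #  t=1,i=13
  [20] #.#.. => #  t=0,i=11
  [19] #..## => #  t=0,i=7
  [18] #..#. => #  t=0,i=13
  [17] #...# => .  t=0,i=21
  [16] #.... => .  t=5,i=9
  [15] .#### => .  t=2,i=18
  [14] .###. => .  t=0,i=1
  [13] .##.# => .  t=0,i=9
  [12] .##.. => .  t=0,i=5
  [11] .#.## => .  t=1,i=14
  [10] .#.#. => #  t=0,i=15
  [9] .#..# => .  t=0,i=12
  [8] .#... => #  t=0,i=20
  [7] ..### => #  t=0,i=0
  [6] ..##. => #  t=0,i=8
  [5] ..#.# => .  t=0,i=14
  [4] ..#.. => .  t=0,i=19
  [3] ...## => .  t=0,i=22
  [2] ...#. => .  t=4,i=9
  [1] ....# => #  t=5,i=0
  [0] ..... => #  t=7,i=4
  bits 10011101001111000000010111000011 = 2637956547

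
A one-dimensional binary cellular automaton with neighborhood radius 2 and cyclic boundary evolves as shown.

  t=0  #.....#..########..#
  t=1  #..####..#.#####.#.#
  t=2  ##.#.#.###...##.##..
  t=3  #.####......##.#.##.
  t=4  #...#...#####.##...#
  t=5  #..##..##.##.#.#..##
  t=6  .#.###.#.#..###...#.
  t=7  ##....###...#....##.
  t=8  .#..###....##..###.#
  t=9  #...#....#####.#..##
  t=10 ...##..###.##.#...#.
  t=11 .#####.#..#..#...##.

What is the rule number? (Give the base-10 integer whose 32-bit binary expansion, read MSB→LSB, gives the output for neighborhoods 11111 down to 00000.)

3458471167

  ##### -> #   bit 31 = 1  t=0,i=11
  ####. -> #   bit 30 = 1  t=0,i=15
  ###.# -> .   bit 29 = 0  t=1,i=15
  ###.. -> .   bit 28 = 0  t=0,i=16
  ##.## -> #   bit 27 = 1  t=2,i=15
  ##.#. -> #   bit 26 = 1  t=1,i=16
  ##..# -> #   bit 25 = 1  t=0,i=17
  ##... -> .   bit 24 = 0  t=0,i=1
  #.### -> .   bit 23 = 0  t=1,i=11
  #.##. -> .   bit 22 = 0  t=1,i=19
  #.#.# -> #   bit 21 = 1  t=1,i=17
  #.#.. -> .   bit 20 = 0  t=5,i=15
  #..## -> .   bit 19 = 0  t=0,i=8
  #..#. -> #   bit 18 = 1  t=1,i=8
  #...# -> .   bit 17 = 0  t=2,i=11
  #.... -> .   bit 16 = 0  t=0,i=2
  .#### -> .   bit 15 = 0  t=0,i=10
  .###. -> .   bit 14 = 0  t=2,i=8
  .##.# -> .   bit 13 = 0  t=2,i=1
  .##.. -> #   bit 12 = 1  t=0,i=0
  .#.## -> .   bit 11 = 0  t=1,i=10
  .#.#. -> #   bit 10 = 1  t=2,i=4
  .#..# -> .   bit 9 = 0  t=0,i=7
  .#... -> .   bit 8 = 0  t=4,i=5
  ..### -> #   bit 7 = 1  t=0,i=9
  ..##. -> #   bit 6 = 1  t=0,i=19
  ..#.# -> #   bit 5 = 1  t=1,i=9
  ..#.. -> #   bit 4 = 1  t=0,i=6
  ...## -> #   bit 3 = 1  t=2,i=12
  ...#. -> #   bit 2 = 1  t=0,i=5
  ....# -> #   bit 1 = 1  t=0,i=4
  ..... -> #   bit 0 = 1  t=0,i=3
  bits 11001110001001000001010011111111 = 3458471167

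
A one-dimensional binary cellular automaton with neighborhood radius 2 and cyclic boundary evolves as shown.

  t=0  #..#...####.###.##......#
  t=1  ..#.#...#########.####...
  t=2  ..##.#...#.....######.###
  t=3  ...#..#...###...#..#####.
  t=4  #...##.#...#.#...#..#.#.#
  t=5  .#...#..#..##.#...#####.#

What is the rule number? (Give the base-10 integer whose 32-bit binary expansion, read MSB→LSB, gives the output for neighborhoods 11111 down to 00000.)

1776674593

  nb #####: next=.  (t=1,i=10, bit31=0)
  nb ####.: next=#  (t=0,i=9, bit30=1)
  nb ###.#: next=#  (t=0,i=10, bit29=1)
  nb ###..: next=.  (t=1,i=21, bit28=0)
  nb ##.##: next=#  (t=0,i=11, bit27=1)
  nb ##.#.: next=.  (t=2,i=4, bit26=0)
  nb ##..#: next=.  (t=0,i=1, bit25=0)
  nb ##...: next=#  (t=0,i=18, bit24=1)
  nb #.###: next=#  (t=0,i=12, bit23=1)
  nb #.##.: next=#  (t=0,i=16, bit22=1)
  nb #.#.#: next=#  (t=4,i=22, bit21=1)
  nb #.#..: next=.  (t=1,i=4, bit20=0)
  nb #..##: next=.  (t=2,i=1, bit19=0)
  nb #..#.: next=#  (t=0,i=2, bit18=1)
  nb #...#: next=.  (t=0,i=5, bit17=0)
  nb #....: next=#  (t=0,i=19, bit16=1)
  nb .####: next=#  (t=0,i=8, bit15=1)
  nb .###.: next=#  (t=0,i=13, bit14=1)
  nb .##.#: next=#  (t=2,i=3, bit13=1)
  nb .##..: next=.  (t=0,i=0, bit12=0)
  nb .#.##: next=.  (t=4,i=23, bit11=0)
  nb .#.#.: next=#  (t=1,i=3, bit10=1)
  nb .#..#: next=#  (t=3,i=4, bit9=1)
  nb .#...: next=#  (t=0,i=4, bit8=1)
  nb ..###: next=.  (t=0,i=7, bit7=0)
  nb ..##.: next=.  (t=0,i=24, bit6=0)
  nb ..#.#: next=#  (t=1,i=2, bit5=1)
  nb ..#..: next=.  (t=0,i=3, bit4=0)
  nb ...##: next=.  (t=0,i=6, bit3=0)
  nb ...#.: next=.  (t=1,i=1, bit2=0)
  nb ....#: next=.  (t=0,i=22, bit1=0)
  nb .....: next=#  (t=0,i=20, bit0=1)
  bits 01101001111001011110011100100001 = 1776674593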